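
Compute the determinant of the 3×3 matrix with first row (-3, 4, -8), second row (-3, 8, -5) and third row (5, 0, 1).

Expand along column 2:
  − 4 · |-3 -5; 5 1| = −4·(-3 − (-25)) = -88
  + 8 · |-3 -8; 5 1| = 8·(-3 − (-40)) = 296
Sum: (-88) + (296) = 208

208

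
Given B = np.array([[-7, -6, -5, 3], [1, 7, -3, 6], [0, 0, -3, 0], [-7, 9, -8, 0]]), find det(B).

Expand along row 3 (it has 3 zeros):
  + (-3) · M_33   where M_33 = det([-7 -6 3; 1 7 6; -7 9 0]) = 804
det = (+1)·(-3)·(804) = -2412

-2412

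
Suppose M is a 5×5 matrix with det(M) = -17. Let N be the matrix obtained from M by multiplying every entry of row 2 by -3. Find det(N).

51

Scaling one row by -3 multiplies the determinant by -3.
det(N) = (-3)·(-17) = 51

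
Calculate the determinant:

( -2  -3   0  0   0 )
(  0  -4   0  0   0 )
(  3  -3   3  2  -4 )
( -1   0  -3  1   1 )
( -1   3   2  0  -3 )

The matrix is block lower-triangular with a 2×2 block and a 3×3 block on the diagonal, so its determinant equals the product of the determinants of the diagonal blocks.
det of the 2×2 block = 8
det of the 3×3 block = -15
det = (8)·(-15) = -120

-120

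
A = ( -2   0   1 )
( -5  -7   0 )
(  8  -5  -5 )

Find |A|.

Expand along row 1:
  + (-2) · |-7 0; -5 -5| = (-2)·(35 − 0) = -70
  + 1 · |-5 -7; 8 -5| = 1·(25 − (-56)) = 81
Sum: (-70) + (81) = 11

|A| = 11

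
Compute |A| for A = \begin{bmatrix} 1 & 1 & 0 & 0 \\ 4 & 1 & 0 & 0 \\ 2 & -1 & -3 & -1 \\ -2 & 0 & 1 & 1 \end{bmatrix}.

A is block lower-triangular with a 2×2 block and a 2×2 block on the diagonal, so its determinant equals the product of the determinants of the diagonal blocks.
det of the 2×2 block = -3
det of the 2×2 block = -2
det = (-3)·(-2) = 6

The determinant is 6.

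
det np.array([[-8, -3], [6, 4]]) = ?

det = (-8)·4 − (-3)·6 = -32 − (-18) = -14

-14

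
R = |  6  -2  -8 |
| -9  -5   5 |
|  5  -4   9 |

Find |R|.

The determinant is -850.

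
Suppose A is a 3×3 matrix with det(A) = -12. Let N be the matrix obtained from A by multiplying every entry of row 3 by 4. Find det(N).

Scaling one row by 4 multiplies the determinant by 4.
det(N) = (4)·(-12) = -48

-48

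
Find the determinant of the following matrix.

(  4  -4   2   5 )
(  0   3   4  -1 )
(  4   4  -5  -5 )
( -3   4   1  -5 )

Expand along row 2 (it has 1 zero):
  + (3) · M_22   where M_22 = det([4 2 5; 4 -5 -5; -3 1 -5]) = 135
  − (4) · M_23   where M_23 = det([4 -4 5; 4 4 -5; -3 4 -5]) = 0
  + (-1) · M_24   where M_24 = det([4 -4 2; 4 4 -5; -3 4 1]) = 108
det = (+1)·(3)·(135) + (-1)·(4)·(0) + (+1)·(-1)·(108) = 297

297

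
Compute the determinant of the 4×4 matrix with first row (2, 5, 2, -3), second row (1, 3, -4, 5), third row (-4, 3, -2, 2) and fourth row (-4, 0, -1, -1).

Expand along row 4 (it has 1 zero):
  − (-4) · M_41   where M_41 = det([5 2 -3; 3 -4 5; 3 -2 2]) = 10
  − (-1) · M_43   where M_43 = det([2 5 -3; 1 3 5; -4 3 2]) = -173
  + (-1) · M_44   where M_44 = det([2 5 2; 1 3 -4; -4 3 -2]) = 132
det = (-1)·(-4)·(10) + (-1)·(-1)·(-173) + (+1)·(-1)·(132) = -265

-265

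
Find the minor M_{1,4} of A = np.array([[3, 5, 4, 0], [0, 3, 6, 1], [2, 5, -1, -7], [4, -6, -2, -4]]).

-192

Delete row 1 and column 4; the remaining 3×3 submatrix is [0 3 6; 2 5 -1; 4 -6 -2].
Its determinant is -192.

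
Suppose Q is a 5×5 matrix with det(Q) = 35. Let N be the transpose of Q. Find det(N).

The determinant is 35.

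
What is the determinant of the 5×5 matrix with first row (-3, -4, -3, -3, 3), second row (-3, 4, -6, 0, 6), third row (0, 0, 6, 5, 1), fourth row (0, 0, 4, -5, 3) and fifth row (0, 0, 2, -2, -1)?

The matrix is block upper-triangular with a 2×2 block and a 3×3 block on the diagonal, so its determinant equals the product of the determinants of the diagonal blocks.
det of the 2×2 block = -24
det of the 3×3 block = 118
det = (-24)·(118) = -2832

-2832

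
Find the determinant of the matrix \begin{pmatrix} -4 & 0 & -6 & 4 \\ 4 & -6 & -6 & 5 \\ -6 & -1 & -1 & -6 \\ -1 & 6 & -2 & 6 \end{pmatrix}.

-690

Expand along row 1 (it has 1 zero):
  + (-4) · M_11   where M_11 = det([-6 -6 5; -1 -1 -6; 6 -2 6]) = 328
  + (-6) · M_13   where M_13 = det([4 -6 5; -6 -1 -6; -1 6 6]) = -317
  − (4) · M_14   where M_14 = det([4 -6 -6; -6 -1 -1; -1 6 -2]) = 320
det = (+1)·(-4)·(328) + (+1)·(-6)·(-317) + (-1)·(4)·(320) = -690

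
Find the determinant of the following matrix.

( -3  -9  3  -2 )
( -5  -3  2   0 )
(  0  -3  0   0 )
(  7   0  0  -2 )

The determinant is 30.

Expand along row 3 (it has 3 zeros):
  − (-3) · M_32   where M_32 = det([-3 3 -2; -5 2 0; 7 0 -2]) = 10
det = (-1)·(-3)·(10) = 30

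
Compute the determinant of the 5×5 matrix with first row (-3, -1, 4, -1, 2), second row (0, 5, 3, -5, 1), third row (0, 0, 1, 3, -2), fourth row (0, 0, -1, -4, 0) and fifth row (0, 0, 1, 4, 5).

75

The matrix is block upper-triangular with a 2×2 block and a 3×3 block on the diagonal, so its determinant equals the product of the determinants of the diagonal blocks.
det of the 2×2 block = -15
det of the 3×3 block = -5
det = (-15)·(-5) = 75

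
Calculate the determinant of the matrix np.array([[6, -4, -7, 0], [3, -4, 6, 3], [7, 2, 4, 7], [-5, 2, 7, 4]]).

-2106

Expand along row 1 (it has 1 zero):
  + (6) · M_11   where M_11 = det([-4 6 3; 2 4 7; 2 7 4]) = 186
  − (-4) · M_12   where M_12 = det([3 6 3; 7 4 7; -5 7 4]) = -270
  + (-7) · M_13   where M_13 = det([3 -4 3; 7 2 7; -5 2 4]) = 306
det = (+1)·(6)·(186) + (-1)·(-4)·(-270) + (+1)·(-7)·(306) = -2106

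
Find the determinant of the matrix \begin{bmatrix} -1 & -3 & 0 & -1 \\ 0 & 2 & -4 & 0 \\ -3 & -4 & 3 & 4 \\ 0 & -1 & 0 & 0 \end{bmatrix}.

The determinant is -28.

Expand along row 4 (it has 3 zeros):
  + (-1) · M_42   where M_42 = det([-1 0 -1; 0 -4 0; -3 3 4]) = 28
det = (+1)·(-1)·(28) = -28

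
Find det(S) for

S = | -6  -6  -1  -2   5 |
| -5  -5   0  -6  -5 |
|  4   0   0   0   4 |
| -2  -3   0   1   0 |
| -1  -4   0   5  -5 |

760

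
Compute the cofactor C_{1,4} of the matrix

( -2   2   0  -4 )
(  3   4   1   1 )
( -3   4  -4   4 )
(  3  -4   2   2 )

48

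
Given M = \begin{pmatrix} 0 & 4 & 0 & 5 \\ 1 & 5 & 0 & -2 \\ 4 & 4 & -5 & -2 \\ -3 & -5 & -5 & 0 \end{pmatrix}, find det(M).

Expand along row 1 (it has 2 zeros):
  − (4) · M_12   where M_12 = det([1 0 -2; 4 -5 -2; -3 -5 0]) = 60
  − (5) · M_14   where M_14 = det([1 5 0; 4 4 -5; -3 -5 -5]) = 130
det = (-1)·(4)·(60) + (-1)·(5)·(130) = -890

det(M) = -890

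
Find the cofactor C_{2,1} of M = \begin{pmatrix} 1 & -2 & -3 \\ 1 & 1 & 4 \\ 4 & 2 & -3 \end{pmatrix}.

-12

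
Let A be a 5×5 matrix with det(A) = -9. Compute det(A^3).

-729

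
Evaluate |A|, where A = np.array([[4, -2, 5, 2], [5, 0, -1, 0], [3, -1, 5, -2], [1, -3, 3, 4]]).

Expand along row 2 (it has 2 zeros):
  − (5) · M_21   where M_21 = det([-2 5 2; -1 5 -2; -3 3 4]) = 22
  − (-1) · M_23   where M_23 = det([4 -2 2; 3 -1 -2; 1 -3 4]) = -28
det = (-1)·(5)·(22) + (-1)·(-1)·(-28) = -138

The determinant is -138.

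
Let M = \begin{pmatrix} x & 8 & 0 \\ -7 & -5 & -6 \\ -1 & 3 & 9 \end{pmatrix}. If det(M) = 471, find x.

3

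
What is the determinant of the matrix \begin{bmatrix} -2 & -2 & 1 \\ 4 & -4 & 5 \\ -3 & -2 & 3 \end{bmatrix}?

Expand along row 1:
  + (-2) · |-4 5; -2 3| = (-2)·(-12 − (-10)) = 4
  − (-2) · |4 5; -3 3| = −(-2)·(12 − (-15)) = 54
  + 1 · |4 -4; -3 -2| = 1·(-8 − 12) = -20
Sum: (4) + (54) + (-20) = 38

38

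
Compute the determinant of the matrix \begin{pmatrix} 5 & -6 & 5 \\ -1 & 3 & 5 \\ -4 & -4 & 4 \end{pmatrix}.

336

Expand along row 1:
  + 5 · |3 5; -4 4| = 5·(12 − (-20)) = 160
  − (-6) · |-1 5; -4 4| = −(-6)·(-4 − (-20)) = 96
  + 5 · |-1 3; -4 -4| = 5·(4 − (-12)) = 80
Sum: (160) + (96) + (80) = 336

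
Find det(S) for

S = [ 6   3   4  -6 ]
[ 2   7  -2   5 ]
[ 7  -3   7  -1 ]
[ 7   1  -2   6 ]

Expand along row 1:
  + (6) · M_11   where M_11 = det([7 -2 5; -3 7 -1; 1 -2 6]) = 241
  − (3) · M_12   where M_12 = det([2 -2 5; 7 7 -1; 7 -2 6]) = -137
  + (4) · M_13   where M_13 = det([2 7 5; 7 -3 -1; 7 1 6]) = -237
  − (-6) · M_14   where M_14 = det([2 7 -2; 7 -3 7; 7 1 -2]) = 383
det = (+1)·(6)·(241) + (-1)·(3)·(-137) + (+1)·(4)·(-237) + (-1)·(-6)·(383) = 3207

3207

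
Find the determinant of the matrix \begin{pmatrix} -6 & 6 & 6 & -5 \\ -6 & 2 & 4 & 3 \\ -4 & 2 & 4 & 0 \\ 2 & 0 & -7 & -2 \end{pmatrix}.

Expand along row 3 (it has 1 zero):
  + (-4) · M_31   where M_31 = det([6 6 -5; 2 4 3; 0 -7 -2]) = 172
  − (2) · M_32   where M_32 = det([-6 6 -5; -6 4 3; 2 -7 -2]) = -284
  + (4) · M_33   where M_33 = det([-6 6 -5; -6 2 3; 2 0 -2]) = 8
det = (+1)·(-4)·(172) + (-1)·(2)·(-284) + (+1)·(4)·(8) = -88

-88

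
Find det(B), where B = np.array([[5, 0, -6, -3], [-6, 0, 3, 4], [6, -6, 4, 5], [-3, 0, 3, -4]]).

738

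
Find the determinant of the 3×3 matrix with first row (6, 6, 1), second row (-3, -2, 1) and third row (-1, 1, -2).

-29

Expand along column 1:
  + 6 · |-2 1; 1 -2| = 6·(4 − 1) = 18
  − (-3) · |6 1; 1 -2| = −(-3)·(-12 − 1) = -39
  + (-1) · |6 1; -2 1| = (-1)·(6 − (-2)) = -8
Sum: (18) + (-39) + (-8) = -29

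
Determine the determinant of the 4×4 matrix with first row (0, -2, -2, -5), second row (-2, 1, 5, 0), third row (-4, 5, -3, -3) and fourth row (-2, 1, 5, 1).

Expand along row 1 (it has 1 zero):
  − (-2) · M_12   where M_12 = det([-2 5 0; -4 -3 -3; -2 5 1]) = 26
  + (-2) · M_13   where M_13 = det([-2 1 0; -4 5 -3; -2 1 1]) = -6
  − (-5) · M_14   where M_14 = det([-2 1 5; -4 5 -3; -2 1 5]) = 0
det = (-1)·(-2)·(26) + (+1)·(-2)·(-6) + (-1)·(-5)·(0) = 64

64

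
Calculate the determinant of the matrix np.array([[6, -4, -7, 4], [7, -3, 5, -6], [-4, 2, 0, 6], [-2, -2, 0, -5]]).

-1206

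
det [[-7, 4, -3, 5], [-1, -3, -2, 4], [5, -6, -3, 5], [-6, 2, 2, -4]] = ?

Expand along row 1:
  + (-7) · M_11   where M_11 = det([-3 -2 4; -6 -3 5; 2 2 -4]) = -2
  − (4) · M_12   where M_12 = det([-1 -2 4; 5 -3 5; -6 2 -4]) = -14
  + (-3) · M_13   where M_13 = det([-1 -3 4; 5 -6 5; -6 2 -4]) = -88
  − (5) · M_14   where M_14 = det([-1 -3 -2; 5 -6 -3; -6 2 2]) = 34
det = (+1)·(-7)·(-2) + (-1)·(4)·(-14) + (+1)·(-3)·(-88) + (-1)·(5)·(34) = 164

164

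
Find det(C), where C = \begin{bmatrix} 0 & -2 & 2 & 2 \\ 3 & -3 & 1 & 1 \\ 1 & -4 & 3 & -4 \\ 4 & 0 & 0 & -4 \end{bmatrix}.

Expand along row 4 (it has 2 zeros):
  − (4) · M_41   where M_41 = det([-2 2 2; -3 1 1; -4 3 -4]) = -28
  + (-4) · M_44   where M_44 = det([0 -2 2; 3 -3 1; 1 -4 3]) = -2
det = (-1)·(4)·(-28) + (+1)·(-4)·(-2) = 120

|C| = 120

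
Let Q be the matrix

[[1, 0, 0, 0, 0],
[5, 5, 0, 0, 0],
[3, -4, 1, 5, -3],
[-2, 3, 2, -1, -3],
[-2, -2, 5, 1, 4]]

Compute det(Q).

Q is block lower-triangular with a 2×2 block and a 3×3 block on the diagonal, so its determinant equals the product of the determinants of the diagonal blocks.
det of the 2×2 block = 5
det of the 3×3 block = -137
det = (5)·(-137) = -685

-685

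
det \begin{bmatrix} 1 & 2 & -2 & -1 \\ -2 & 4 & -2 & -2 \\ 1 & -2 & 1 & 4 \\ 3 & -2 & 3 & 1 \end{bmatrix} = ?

Expand along row 1:
  + (1) · M_11   where M_11 = det([4 -2 -2; -2 1 4; -2 3 1]) = -24
  − (2) · M_12   where M_12 = det([-2 -2 -2; 1 1 4; 3 3 1]) = 0
  + (-2) · M_13   where M_13 = det([-2 4 -2; 1 -2 4; 3 -2 1]) = 24
  − (-1) · M_14   where M_14 = det([-2 4 -2; 1 -2 1; 3 -2 3]) = 0
det = (+1)·(1)·(-24) + (-1)·(2)·(0) + (+1)·(-2)·(24) + (-1)·(-1)·(0) = -72

-72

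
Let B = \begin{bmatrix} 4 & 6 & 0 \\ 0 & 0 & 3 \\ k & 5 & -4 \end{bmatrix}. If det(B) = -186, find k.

k = -7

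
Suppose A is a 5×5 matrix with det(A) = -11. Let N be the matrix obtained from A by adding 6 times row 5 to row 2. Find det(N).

Adding a multiple of one row to another leaves the determinant unchanged.
det(N) = (1)·(-11) = -11

-11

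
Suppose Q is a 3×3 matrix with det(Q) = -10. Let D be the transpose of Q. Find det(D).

|D| = -10

det(Qᵀ) = det(Q).
det(D) = (1)·(-10) = -10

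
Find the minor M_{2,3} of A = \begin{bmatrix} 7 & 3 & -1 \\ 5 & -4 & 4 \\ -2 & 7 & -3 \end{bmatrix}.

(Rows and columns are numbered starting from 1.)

Delete row 2 and column 3; the remaining 2×2 submatrix is [7 3; -2 7].
Its determinant is 7·7 − 3·(-2) = 55.

55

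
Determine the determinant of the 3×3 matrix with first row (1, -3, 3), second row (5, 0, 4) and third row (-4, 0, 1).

Expand along column 2:
  − (-3) · |5 4; -4 1| = −(-3)·(5 − (-16)) = 63

63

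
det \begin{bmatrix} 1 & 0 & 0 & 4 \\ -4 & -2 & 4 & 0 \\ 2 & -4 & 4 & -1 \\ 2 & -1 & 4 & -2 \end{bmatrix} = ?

Expand along row 1 (it has 2 zeros):
  + (1) · M_11   where M_11 = det([-2 4 0; -4 4 -1; -1 4 -2]) = -20
  − (4) · M_14   where M_14 = det([-4 -2 4; 2 -4 4; 2 -1 4]) = 72
det = (+1)·(1)·(-20) + (-1)·(4)·(72) = -308

The determinant is -308.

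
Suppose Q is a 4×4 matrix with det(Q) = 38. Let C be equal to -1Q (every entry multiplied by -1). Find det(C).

For a 4×4 matrix, det(-1Q) = (-1)^4·det(Q) = 1·det(Q).
det(C) = (1)·(38) = 38

|C| = 38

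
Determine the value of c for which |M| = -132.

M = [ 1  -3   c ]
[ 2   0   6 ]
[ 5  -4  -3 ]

Expanding along the row containing c, det(M) is linear in c: det(M) = (-8)·c + (-84).
Set (-8)·c + (-84) = -132  ⇒  (-8)·c = -48  ⇒  c = 6.

c = 6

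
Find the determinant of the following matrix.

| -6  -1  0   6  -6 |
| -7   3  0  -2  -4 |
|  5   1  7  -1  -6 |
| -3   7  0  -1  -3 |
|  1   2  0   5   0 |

Expand along column 3 (it has 4 zeros):
  + (7) · M_33   where M_33 = det([-6 -1 6 -6; -7 3 -2 -4; -3 7 -1 -3; 1 2 5 0]) = -637
det = (+1)·(7)·(-637) = -4459

The determinant is -4459.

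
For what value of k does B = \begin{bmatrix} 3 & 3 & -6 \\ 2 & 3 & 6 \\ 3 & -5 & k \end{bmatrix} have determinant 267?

k = 3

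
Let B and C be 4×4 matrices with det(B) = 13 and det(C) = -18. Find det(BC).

-234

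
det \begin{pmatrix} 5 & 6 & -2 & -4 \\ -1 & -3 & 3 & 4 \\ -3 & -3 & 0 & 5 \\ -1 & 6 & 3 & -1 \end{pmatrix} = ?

462

Expand along row 3 (it has 1 zero):
  + (-3) · M_31   where M_31 = det([6 -2 -4; -3 3 4; 6 3 -1]) = -24
  − (-3) · M_32   where M_32 = det([5 -2 -4; -1 3 4; -1 3 -1]) = -65
  − (5) · M_34   where M_34 = det([5 6 -2; -1 -3 3; -1 6 3]) = -117
det = (+1)·(-3)·(-24) + (-1)·(-3)·(-65) + (-1)·(5)·(-117) = 462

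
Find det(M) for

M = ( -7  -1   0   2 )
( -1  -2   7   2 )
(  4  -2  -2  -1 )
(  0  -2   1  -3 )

Expand along row 1 (it has 1 zero):
  + (-7) · M_11   where M_11 = det([-2 7 2; -2 -2 -1; -2 1 -3]) = -54
  − (-1) · M_12   where M_12 = det([-1 7 2; 4 -2 -1; 0 1 -3]) = 85
  − (2) · M_14   where M_14 = det([-1 -2 7; 4 -2 -2; 0 -2 1]) = -42
det = (+1)·(-7)·(-54) + (-1)·(-1)·(85) + (-1)·(2)·(-42) = 547

det(M) = 547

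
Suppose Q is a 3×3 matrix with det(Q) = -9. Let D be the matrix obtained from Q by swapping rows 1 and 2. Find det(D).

Swapping two rows multiplies the determinant by −1.
det(D) = (-1)·(-9) = 9

|D| = 9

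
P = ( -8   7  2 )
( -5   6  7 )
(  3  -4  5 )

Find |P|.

Expand along column 1:
  + (-8) · |6 7; -4 5| = (-8)·(30 − (-28)) = -464
  − (-5) · |7 2; -4 5| = −(-5)·(35 − (-8)) = 215
  + 3 · |7 2; 6 7| = 3·(49 − 12) = 111
Sum: (-464) + (215) + (111) = -138

|P| = -138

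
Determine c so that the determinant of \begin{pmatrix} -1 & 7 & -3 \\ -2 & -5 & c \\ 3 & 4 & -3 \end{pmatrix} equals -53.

c = 1

Expanding along the column containing c, det(M) is linear in c: det(M) = (25)·c + (-78).
Set (25)·c + (-78) = -53  ⇒  (25)·c = 25  ⇒  c = 1.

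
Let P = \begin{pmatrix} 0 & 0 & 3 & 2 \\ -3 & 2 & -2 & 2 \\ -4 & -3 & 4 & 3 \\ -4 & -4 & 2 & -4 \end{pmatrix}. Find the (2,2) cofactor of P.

Delete row 2 and column 2; the remaining 3×3 submatrix is [0 3 2; -4 4 3; -4 2 -4].
Its determinant is -68.
The cofactor carries sign (−1)^(2+2) = +1, so C_{2,2} = +(-68) = -68.

-68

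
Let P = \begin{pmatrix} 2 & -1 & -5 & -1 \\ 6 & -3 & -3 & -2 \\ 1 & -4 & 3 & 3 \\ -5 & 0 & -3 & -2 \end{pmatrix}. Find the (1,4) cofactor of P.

Delete row 1 and column 4; the remaining 3×3 submatrix is [6 -3 -3; 1 -4 3; -5 0 -3].
Its determinant is 168.
The cofactor carries sign (−1)^(1+4) = −1, so C_{1,4} = −(168) = -168.

The cofactor is -168.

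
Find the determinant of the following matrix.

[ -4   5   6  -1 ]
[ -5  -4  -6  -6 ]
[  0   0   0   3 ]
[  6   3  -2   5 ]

The determinant is 840.

Expand along row 3 (it has 3 zeros):
  − (3) · M_34   where M_34 = det([-4 5 6; -5 -4 -6; 6 3 -2]) = -280
det = (-1)·(3)·(-280) = 840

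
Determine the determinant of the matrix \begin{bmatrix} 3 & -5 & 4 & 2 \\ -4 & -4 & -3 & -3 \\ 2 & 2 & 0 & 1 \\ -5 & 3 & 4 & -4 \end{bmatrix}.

-176

Expand along row 3 (it has 1 zero):
  + (2) · M_31   where M_31 = det([-5 4 2; -4 -3 -3; 3 4 -4]) = -234
  − (2) · M_32   where M_32 = det([3 4 2; -4 -3 -3; -5 4 -4]) = 6
  − (1) · M_34   where M_34 = det([3 -5 4; -4 -4 -3; -5 3 4]) = -304
det = (+1)·(2)·(-234) + (-1)·(2)·(6) + (-1)·(1)·(-304) = -176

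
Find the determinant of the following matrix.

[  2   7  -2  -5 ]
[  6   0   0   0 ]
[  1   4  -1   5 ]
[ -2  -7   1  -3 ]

Expand along row 2 (it has 3 zeros):
  − (6) · M_21   where M_21 = det([7 -2 -5; 4 -1 5; -7 1 -3]) = 47
det = (-1)·(6)·(47) = -282

-282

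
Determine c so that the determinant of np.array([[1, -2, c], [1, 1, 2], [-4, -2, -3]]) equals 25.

Expanding along the column containing c, det(M) is linear in c: det(M) = (2)·c + (11).
Set (2)·c + (11) = 25  ⇒  (2)·c = 14  ⇒  c = 7.

7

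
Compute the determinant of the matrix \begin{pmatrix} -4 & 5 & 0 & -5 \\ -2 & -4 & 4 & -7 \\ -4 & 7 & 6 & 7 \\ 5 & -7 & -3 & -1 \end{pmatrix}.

The determinant is -310.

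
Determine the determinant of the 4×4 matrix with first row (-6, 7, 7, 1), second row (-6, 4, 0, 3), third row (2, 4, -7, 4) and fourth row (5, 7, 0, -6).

2527

Expand along column 3 (it has 2 zeros):
  + (7) · M_13   where M_13 = det([-6 4 3; 2 4 4; 5 7 -6]) = 422
  + (-7) · M_33   where M_33 = det([-6 7 1; -6 4 3; 5 7 -6]) = 61
det = (+1)·(7)·(422) + (+1)·(-7)·(61) = 2527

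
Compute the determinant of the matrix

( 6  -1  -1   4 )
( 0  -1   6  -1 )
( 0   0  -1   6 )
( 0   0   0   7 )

The matrix is upper triangular, so the determinant is the product of the diagonal entries:
det = (6) · (-1) · (-1) · (7) = 42

The determinant is 42.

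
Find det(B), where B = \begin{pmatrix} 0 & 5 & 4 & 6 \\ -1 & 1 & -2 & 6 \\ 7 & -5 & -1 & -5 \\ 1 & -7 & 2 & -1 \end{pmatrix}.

-1843

Expand along row 1 (it has 1 zero):
  − (5) · M_12   where M_12 = det([-1 -2 6; 7 -1 -5; 1 2 -1]) = 75
  + (4) · M_13   where M_13 = det([-1 1 6; 7 -5 -5; 1 -7 -1]) = -232
  − (6) · M_14   where M_14 = det([-1 1 -2; 7 -5 -1; 1 -7 2]) = 90
det = (-1)·(5)·(75) + (+1)·(4)·(-232) + (-1)·(6)·(90) = -1843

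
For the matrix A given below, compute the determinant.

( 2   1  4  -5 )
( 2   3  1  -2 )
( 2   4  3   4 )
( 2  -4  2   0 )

Expand along row 4 (it has 1 zero):
  − (2) · M_41   where M_41 = det([1 4 -5; 3 1 -2; 4 3 4]) = -95
  + (-4) · M_42   where M_42 = det([2 4 -5; 2 1 -2; 2 3 4]) = -48
  − (2) · M_43   where M_43 = det([2 1 -5; 2 3 -2; 2 4 4]) = 18
det = (-1)·(2)·(-95) + (+1)·(-4)·(-48) + (-1)·(2)·(18) = 346

The determinant is 346.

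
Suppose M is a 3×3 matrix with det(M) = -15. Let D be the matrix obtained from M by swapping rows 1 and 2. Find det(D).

15

Swapping two rows multiplies the determinant by −1.
det(D) = (-1)·(-15) = 15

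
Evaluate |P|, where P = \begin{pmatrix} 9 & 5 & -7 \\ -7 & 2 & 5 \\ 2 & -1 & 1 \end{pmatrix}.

Expand along row 1:
  + 9 · |2 5; -1 1| = 9·(2 − (-5)) = 63
  − 5 · |-7 5; 2 1| = −5·(-7 − 10) = 85
  + (-7) · |-7 2; 2 -1| = (-7)·(7 − 4) = -21
Sum: (63) + (85) + (-21) = 127

det(P) = 127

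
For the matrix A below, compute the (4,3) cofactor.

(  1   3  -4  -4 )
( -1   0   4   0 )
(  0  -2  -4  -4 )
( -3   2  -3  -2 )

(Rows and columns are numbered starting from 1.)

20

Delete row 4 and column 3; the remaining 3×3 submatrix is [1 3 -4; -1 0 0; 0 -2 -4].
Its determinant is -20.
The cofactor carries sign (−1)^(4+3) = −1, so C_{4,3} = −(-20) = 20.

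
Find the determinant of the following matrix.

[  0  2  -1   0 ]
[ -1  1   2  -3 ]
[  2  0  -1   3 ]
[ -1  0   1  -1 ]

Expand along row 1 (it has 2 zeros):
  − (2) · M_12   where M_12 = det([-1 2 -3; 2 -1 3; -1 1 -1]) = -3
  + (-1) · M_13   where M_13 = det([-1 1 -3; 2 0 3; -1 0 -1]) = -1
det = (-1)·(2)·(-3) + (+1)·(-1)·(-1) = 7

The determinant is 7.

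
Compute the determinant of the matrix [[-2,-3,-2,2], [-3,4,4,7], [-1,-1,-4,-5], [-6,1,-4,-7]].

Expand along row 1:
  + (-2) · M_11   where M_11 = det([4 4 7; -1 -4 -5; 1 -4 -7]) = 40
  − (-3) · M_12   where M_12 = det([-3 4 7; -1 -4 -5; -6 -4 -7]) = -72
  + (-2) · M_13   where M_13 = det([-3 4 7; -1 -1 -5; -6 1 -7]) = 7
  − (2) · M_14   where M_14 = det([-3 4 4; -1 -1 -4; -6 1 -4]) = 28
det = (+1)·(-2)·(40) + (-1)·(-3)·(-72) + (+1)·(-2)·(7) + (-1)·(2)·(28) = -366

-366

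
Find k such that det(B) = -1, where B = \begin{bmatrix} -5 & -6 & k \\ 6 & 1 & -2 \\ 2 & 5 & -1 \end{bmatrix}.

k = 2

Expanding along the row containing k, det(B) is linear in k: det(B) = (28)·k + (-57).
Set (28)·k + (-57) = -1  ⇒  (28)·k = 56  ⇒  k = 2.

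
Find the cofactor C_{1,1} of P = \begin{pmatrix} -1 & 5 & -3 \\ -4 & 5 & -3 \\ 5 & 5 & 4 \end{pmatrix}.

35

Delete row 1 and column 1; the remaining 2×2 submatrix is [5 -3; 5 4].
Its determinant is 5·4 − (-3)·5 = 35.
The cofactor carries sign (−1)^(1+1) = +1, so C_{1,1} = +(35) = 35.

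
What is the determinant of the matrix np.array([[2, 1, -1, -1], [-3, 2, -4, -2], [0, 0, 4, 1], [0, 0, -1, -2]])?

The matrix is block upper-triangular with a 2×2 block and a 2×2 block on the diagonal, so its determinant equals the product of the determinants of the diagonal blocks.
det of the 2×2 block = 7
det of the 2×2 block = -7
det = (7)·(-7) = -49

The determinant is -49.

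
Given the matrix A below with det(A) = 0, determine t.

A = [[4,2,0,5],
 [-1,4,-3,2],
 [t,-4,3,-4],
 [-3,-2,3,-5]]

Expanding along the row containing t, det(A) is linear in t: det(A) = (48)·t + (48).
Set (48)·t + (48) = 0  ⇒  (48)·t = -48  ⇒  t = -1.

-1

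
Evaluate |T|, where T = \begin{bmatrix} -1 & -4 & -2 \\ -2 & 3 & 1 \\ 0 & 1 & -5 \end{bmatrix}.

Expand along row 3:
  − 1 · |-1 -2; -2 1| = −1·(-1 − 4) = 5
  + (-5) · |-1 -4; -2 3| = (-5)·(-3 − 8) = 55
Sum: (5) + (55) = 60

|T| = 60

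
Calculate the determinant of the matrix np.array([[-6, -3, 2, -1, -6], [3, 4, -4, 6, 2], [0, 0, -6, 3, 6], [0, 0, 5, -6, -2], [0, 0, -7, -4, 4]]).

The matrix is block upper-triangular with a 2×2 block and a 3×3 block on the diagonal, so its determinant equals the product of the determinants of the diagonal blocks.
det of the 2×2 block = -15
det of the 3×3 block = -198
det = (-15)·(-198) = 2970

The determinant is 2970.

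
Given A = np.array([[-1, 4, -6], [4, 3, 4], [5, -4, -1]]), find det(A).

Expand along row 1:
  + (-1) · |3 4; -4 -1| = (-1)·(-3 − (-16)) = -13
  − 4 · |4 4; 5 -1| = −4·(-4 − 20) = 96
  + (-6) · |4 3; 5 -4| = (-6)·(-16 − 15) = 186
Sum: (-13) + (96) + (186) = 269

|A| = 269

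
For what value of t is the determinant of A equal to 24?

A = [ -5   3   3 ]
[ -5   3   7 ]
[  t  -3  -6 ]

7

Expanding along the column containing t, det(A) is linear in t: det(A) = (12)·t + (-60).
Set (12)·t + (-60) = 24  ⇒  (12)·t = 84  ⇒  t = 7.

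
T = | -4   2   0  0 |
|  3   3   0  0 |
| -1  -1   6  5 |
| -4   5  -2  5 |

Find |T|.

-720

T is block lower-triangular with a 2×2 block and a 2×2 block on the diagonal, so its determinant equals the product of the determinants of the diagonal blocks.
det of the 2×2 block = -18
det of the 2×2 block = 40
det = (-18)·(40) = -720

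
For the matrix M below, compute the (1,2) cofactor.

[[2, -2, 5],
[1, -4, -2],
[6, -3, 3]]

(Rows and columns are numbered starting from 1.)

Delete row 1 and column 2; the remaining 2×2 submatrix is [1 -2; 6 3].
Its determinant is 1·3 − (-2)·6 = 15.
The cofactor carries sign (−1)^(1+2) = −1, so C_{1,2} = −(15) = -15.

-15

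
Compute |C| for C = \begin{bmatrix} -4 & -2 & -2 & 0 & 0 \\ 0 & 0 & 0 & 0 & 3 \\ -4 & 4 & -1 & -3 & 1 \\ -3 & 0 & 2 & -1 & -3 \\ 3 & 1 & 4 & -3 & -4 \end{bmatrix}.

Expand along row 2 (it has 4 zeros):
  − (3) · M_25   where M_25 = det([-4 -2 -2 0; -4 4 -1 -3; -3 0 2 -1; 3 1 4 -3]) = 238
det = (-1)·(3)·(238) = -714

det(C) = -714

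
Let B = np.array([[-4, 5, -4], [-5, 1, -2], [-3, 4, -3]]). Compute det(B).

Expand along column 1:
  + (-4) · |1 -2; 4 -3| = (-4)·(-3 − (-8)) = -20
  − (-5) · |5 -4; 4 -3| = −(-5)·(-15 − (-16)) = 5
  + (-3) · |5 -4; 1 -2| = (-3)·(-10 − (-4)) = 18
Sum: (-20) + (5) + (18) = 3

The determinant is 3.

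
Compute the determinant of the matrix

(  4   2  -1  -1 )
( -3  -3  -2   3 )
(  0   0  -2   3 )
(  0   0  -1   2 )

6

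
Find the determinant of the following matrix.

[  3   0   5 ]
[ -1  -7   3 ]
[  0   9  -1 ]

The determinant is -105.

Expand along column 1:
  + 3 · |-7 3; 9 -1| = 3·(7 − 27) = -60
  − (-1) · |0 5; 9 -1| = −(-1)·(0 − 45) = -45
Sum: (-60) + (-45) = -105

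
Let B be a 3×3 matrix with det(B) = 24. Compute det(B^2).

576

det(B^2) = (det B)^2 = (24)^2 = 576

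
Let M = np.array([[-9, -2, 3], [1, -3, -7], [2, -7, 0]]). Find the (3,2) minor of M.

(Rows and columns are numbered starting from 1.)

The minor is 60.

Delete row 3 and column 2; the remaining 2×2 submatrix is [-9 3; 1 -7].
Its determinant is (-9)·(-7) − 3·1 = 60.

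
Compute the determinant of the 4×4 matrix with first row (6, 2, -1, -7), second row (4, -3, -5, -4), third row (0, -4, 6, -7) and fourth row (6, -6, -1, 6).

Expand along row 3 (it has 1 zero):
  − (-4) · M_32   where M_32 = det([6 -1 -7; 4 -5 -4; 6 -1 6]) = -338
  + (6) · M_33   where M_33 = det([6 2 -7; 4 -3 -4; 6 -6 6]) = -306
  − (-7) · M_34   where M_34 = det([6 2 -1; 4 -3 -5; 6 -6 -1]) = -208
det = (-1)·(-4)·(-338) + (+1)·(6)·(-306) + (-1)·(-7)·(-208) = -4644

-4644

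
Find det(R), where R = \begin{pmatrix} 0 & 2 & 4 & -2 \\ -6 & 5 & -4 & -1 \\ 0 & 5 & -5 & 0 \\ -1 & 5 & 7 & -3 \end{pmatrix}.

-200

Expand along row 3 (it has 2 zeros):
  − (5) · M_32   where M_32 = det([0 4 -2; -6 -4 -1; -1 7 -3]) = 24
  + (-5) · M_33   where M_33 = det([0 2 -2; -6 5 -1; -1 5 -3]) = 16
det = (-1)·(5)·(24) + (+1)·(-5)·(16) = -200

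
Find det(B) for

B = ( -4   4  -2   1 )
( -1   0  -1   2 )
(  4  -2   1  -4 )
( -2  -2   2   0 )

50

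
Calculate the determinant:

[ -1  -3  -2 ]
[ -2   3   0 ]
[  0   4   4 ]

The determinant is -20.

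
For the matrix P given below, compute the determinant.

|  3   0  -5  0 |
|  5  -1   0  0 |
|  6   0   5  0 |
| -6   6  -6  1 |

Expand along column 4 (it has 3 zeros):
  + (1) · M_44   where M_44 = det([3 0 -5; 5 -1 0; 6 0 5]) = -45
det = (+1)·(1)·(-45) = -45

|P| = -45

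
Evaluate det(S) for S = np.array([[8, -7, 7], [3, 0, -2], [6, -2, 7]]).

Expand along row 2:
  − 3 · |-7 7; -2 7| = −3·(-49 − (-14)) = 105
  − (-2) · |8 -7; 6 -2| = −(-2)·(-16 − (-42)) = 52
Sum: (105) + (52) = 157

157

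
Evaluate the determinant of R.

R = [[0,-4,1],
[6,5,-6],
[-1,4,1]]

det(R) = 29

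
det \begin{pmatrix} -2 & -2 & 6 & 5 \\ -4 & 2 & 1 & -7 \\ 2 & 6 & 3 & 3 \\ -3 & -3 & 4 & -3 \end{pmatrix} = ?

Expand along row 1:
  + (-2) · M_11   where M_11 = det([2 1 -7; 6 3 3; -3 4 -3]) = -264
  − (-2) · M_12   where M_12 = det([-4 1 -7; 2 3 3; -3 4 -3]) = -38
  + (6) · M_13   where M_13 = det([-4 2 -7; 2 6 3; -3 -3 -3]) = -54
  − (5) · M_14   where M_14 = det([-4 2 1; 2 6 3; -3 -3 4]) = -154
det = (+1)·(-2)·(-264) + (-1)·(-2)·(-38) + (+1)·(6)·(-54) + (-1)·(5)·(-154) = 898

The determinant is 898.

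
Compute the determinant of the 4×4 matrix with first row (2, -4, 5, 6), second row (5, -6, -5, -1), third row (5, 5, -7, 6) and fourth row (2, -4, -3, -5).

The determinant is -795.

Expand along row 1:
  + (2) · M_11   where M_11 = det([-6 -5 -1; 5 -7 6; -4 -3 -5]) = -280
  − (-4) · M_12   where M_12 = det([5 -5 -1; 5 -7 6; 2 -3 -5]) = 81
  + (5) · M_13   where M_13 = det([5 -6 -1; 5 5 6; 2 -4 -5]) = -197
  − (6) · M_14   where M_14 = det([5 -6 -5; 5 5 -7; 2 -4 -3]) = -71
det = (+1)·(2)·(-280) + (-1)·(-4)·(81) + (+1)·(5)·(-197) + (-1)·(6)·(-71) = -795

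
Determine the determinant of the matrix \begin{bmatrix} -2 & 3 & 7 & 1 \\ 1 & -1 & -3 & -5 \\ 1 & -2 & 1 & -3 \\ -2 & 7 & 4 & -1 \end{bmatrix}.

-121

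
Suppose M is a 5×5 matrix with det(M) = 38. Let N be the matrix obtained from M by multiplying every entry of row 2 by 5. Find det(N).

Scaling one row by 5 multiplies the determinant by 5.
det(N) = (5)·(38) = 190

det(N) = 190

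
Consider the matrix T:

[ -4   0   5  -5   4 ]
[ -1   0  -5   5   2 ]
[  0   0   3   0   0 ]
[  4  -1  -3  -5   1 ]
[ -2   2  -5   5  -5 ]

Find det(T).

Expand along row 3 (it has 4 zeros):
  + (3) · M_33   where M_33 = det([-4 0 -5 4; -1 0 5 2; 4 -1 -5 1; -2 2 5 -5]) = -125
det = (+1)·(3)·(-125) = -375

-375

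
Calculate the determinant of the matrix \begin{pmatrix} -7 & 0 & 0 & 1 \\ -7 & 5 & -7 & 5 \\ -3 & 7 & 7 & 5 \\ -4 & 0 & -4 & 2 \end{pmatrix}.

Expand along row 1 (it has 2 zeros):
  + (-7) · M_11   where M_11 = det([5 -7 5; 7 7 5; 0 -4 2]) = 128
  − (1) · M_14   where M_14 = det([-7 5 -7; -3 7 7; -4 0 -4]) = -200
det = (+1)·(-7)·(128) + (-1)·(1)·(-200) = -696

-696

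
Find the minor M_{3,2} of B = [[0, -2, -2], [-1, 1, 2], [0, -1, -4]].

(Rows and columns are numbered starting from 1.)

The minor is -2.

Delete row 3 and column 2; the remaining 2×2 submatrix is [0 -2; -1 2].
Its determinant is 0·2 − (-2)·(-1) = -2.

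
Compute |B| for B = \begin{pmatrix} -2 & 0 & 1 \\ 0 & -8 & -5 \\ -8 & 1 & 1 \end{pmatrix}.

|B| = -58

Expand along row 1:
  + (-2) · |-8 -5; 1 1| = (-2)·(-8 − (-5)) = 6
  + 1 · |0 -8; -8 1| = 1·(0 − 64) = -64
Sum: (6) + (-64) = -58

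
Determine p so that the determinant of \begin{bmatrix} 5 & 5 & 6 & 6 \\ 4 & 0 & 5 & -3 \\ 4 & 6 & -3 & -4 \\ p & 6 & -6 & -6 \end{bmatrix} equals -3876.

Expanding along the column containing p, det(M) is linear in p: det(M) = (433)·p + (-1278).
Set (433)·p + (-1278) = -3876  ⇒  (433)·p = -2598  ⇒  p = -6.

-6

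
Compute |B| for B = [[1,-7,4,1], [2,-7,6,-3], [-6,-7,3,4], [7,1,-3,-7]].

|B| = -949

Expand along row 1:
  + (1) · M_11   where M_11 = det([-7 6 -3; -7 3 4; 1 -3 -7]) = -261
  − (-7) · M_12   where M_12 = det([2 6 -3; -6 3 4; 7 -3 -7]) = -93
  + (4) · M_13   where M_13 = det([2 -7 -3; -6 -7 4; 7 1 -7]) = 59
  − (1) · M_14   where M_14 = det([2 -7 6; -6 -7 3; 7 1 -3]) = 273
det = (+1)·(1)·(-261) + (-1)·(-7)·(-93) + (+1)·(4)·(59) + (-1)·(1)·(273) = -949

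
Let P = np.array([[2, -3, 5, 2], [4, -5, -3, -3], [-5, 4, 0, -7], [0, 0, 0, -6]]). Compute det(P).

Expand along row 4 (it has 3 zeros):
  + (-6) · M_44   where M_44 = det([2 -3 5; 4 -5 -3; -5 4 0]) = -66
det = (+1)·(-6)·(-66) = 396

The determinant is 396.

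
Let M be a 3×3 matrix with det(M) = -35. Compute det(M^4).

det(M^4) = (det M)^4 = (-35)^4 = 1500625

The determinant is 1500625.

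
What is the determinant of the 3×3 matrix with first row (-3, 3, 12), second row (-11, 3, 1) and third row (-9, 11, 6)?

Expand along row 1:
  + (-3) · |3 1; 11 6| = (-3)·(18 − 11) = -21
  − 3 · |-11 1; -9 6| = −3·(-66 − (-9)) = 171
  + 12 · |-11 3; -9 11| = 12·(-121 − (-27)) = -1128
Sum: (-21) + (171) + (-1128) = -978

-978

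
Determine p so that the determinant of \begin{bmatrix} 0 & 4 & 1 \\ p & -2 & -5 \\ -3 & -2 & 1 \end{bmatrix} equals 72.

-3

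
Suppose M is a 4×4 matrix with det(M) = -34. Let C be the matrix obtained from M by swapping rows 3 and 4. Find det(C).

|C| = 34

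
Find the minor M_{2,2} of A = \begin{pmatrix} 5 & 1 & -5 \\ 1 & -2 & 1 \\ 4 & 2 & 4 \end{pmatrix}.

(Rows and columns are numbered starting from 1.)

The minor is 40.

Delete row 2 and column 2; the remaining 2×2 submatrix is [5 -5; 4 4].
Its determinant is 5·4 − (-5)·4 = 40.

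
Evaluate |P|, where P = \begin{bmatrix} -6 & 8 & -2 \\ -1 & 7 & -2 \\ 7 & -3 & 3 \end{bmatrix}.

-86

Expand along row 1:
  + (-6) · |7 -2; -3 3| = (-6)·(21 − 6) = -90
  − 8 · |-1 -2; 7 3| = −8·(-3 − (-14)) = -88
  + (-2) · |-1 7; 7 -3| = (-2)·(3 − 49) = 92
Sum: (-90) + (-88) + (92) = -86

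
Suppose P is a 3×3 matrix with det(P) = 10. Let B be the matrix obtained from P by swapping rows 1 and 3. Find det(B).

Swapping two rows multiplies the determinant by −1.
det(B) = (-1)·(10) = -10

|B| = -10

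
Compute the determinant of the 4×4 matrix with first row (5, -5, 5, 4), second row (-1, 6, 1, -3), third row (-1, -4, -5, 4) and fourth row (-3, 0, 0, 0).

Expand along row 4 (it has 3 zeros):
  − (-3) · M_41   where M_41 = det([-5 5 4; 6 1 -3; -4 -5 4]) = -109
det = (-1)·(-3)·(-109) = -327

The determinant is -327.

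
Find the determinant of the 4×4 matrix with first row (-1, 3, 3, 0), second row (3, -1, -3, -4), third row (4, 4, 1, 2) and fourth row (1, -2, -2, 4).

Expand along row 1 (it has 1 zero):
  + (-1) · M_11   where M_11 = det([-1 -3 -4; 4 1 2; -2 -2 4]) = 76
  − (3) · M_12   where M_12 = det([3 -3 -4; 4 1 2; 1 -2 4]) = 102
  + (3) · M_13   where M_13 = det([3 -1 -4; 4 4 2; 1 -2 4]) = 122
det = (+1)·(-1)·(76) + (-1)·(3)·(102) + (+1)·(3)·(122) = -16

-16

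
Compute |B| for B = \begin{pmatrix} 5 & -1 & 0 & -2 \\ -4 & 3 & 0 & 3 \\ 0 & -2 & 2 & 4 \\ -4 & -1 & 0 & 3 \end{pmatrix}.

56

Expand along column 3 (it has 3 zeros):
  + (2) · M_33   where M_33 = det([5 -1 -2; -4 3 3; -4 -1 3]) = 28
det = (+1)·(2)·(28) = 56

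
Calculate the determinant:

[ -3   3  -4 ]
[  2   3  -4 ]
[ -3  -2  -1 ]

Expand along column 1:
  + (-3) · |3 -4; -2 -1| = (-3)·(-3 − 8) = 33
  − 2 · |3 -4; -2 -1| = −2·(-3 − 8) = 22
  + (-3) · |3 -4; 3 -4| = (-3)·(-12 − (-12)) = 0
Sum: (33) + (22) + (0) = 55

The determinant is 55.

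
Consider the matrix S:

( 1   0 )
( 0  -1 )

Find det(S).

|S| = -1

det(S) = 1·(-1) − 0·0 = -1 − 0 = -1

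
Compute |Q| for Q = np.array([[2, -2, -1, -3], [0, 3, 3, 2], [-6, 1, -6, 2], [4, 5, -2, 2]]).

Expand along row 2 (it has 1 zero):
  + (3) · M_22   where M_22 = det([2 -1 -3; -6 -6 2; 4 -2 2]) = -144
  − (3) · M_23   where M_23 = det([2 -2 -3; -6 1 2; 4 5 2]) = 46
  + (2) · M_24   where M_24 = det([2 -2 -1; -6 1 -6; 4 5 -2]) = 162
det = (+1)·(3)·(-144) + (-1)·(3)·(46) + (+1)·(2)·(162) = -246

det(Q) = -246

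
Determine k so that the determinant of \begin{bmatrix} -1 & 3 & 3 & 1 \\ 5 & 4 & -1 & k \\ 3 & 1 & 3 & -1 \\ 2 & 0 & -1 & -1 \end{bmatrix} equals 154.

Expanding along the row containing k, det(A) is linear in k: det(A) = (22)·k + (44).
Set (22)·k + (44) = 154  ⇒  (22)·k = 110  ⇒  k = 5.

k = 5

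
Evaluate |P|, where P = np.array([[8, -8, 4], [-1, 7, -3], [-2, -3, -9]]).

Expand along row 1:
  + 8 · |7 -3; -3 -9| = 8·(-63 − 9) = -576
  − (-8) · |-1 -3; -2 -9| = −(-8)·(9 − 6) = 24
  + 4 · |-1 7; -2 -3| = 4·(3 − (-14)) = 68
Sum: (-576) + (24) + (68) = -484

-484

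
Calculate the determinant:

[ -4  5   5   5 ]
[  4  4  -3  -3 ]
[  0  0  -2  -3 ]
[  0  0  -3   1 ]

396

The matrix is block upper-triangular with a 2×2 block and a 2×2 block on the diagonal, so its determinant equals the product of the determinants of the diagonal blocks.
det of the 2×2 block = -36
det of the 2×2 block = -11
det = (-36)·(-11) = 396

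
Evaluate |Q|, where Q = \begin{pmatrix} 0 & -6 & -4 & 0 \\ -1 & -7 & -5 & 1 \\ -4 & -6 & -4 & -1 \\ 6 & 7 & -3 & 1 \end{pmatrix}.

234

Expand along row 1 (it has 2 zeros):
  − (-6) · M_12   where M_12 = det([-1 -5 1; -4 -4 -1; 6 -3 1]) = 53
  + (-4) · M_13   where M_13 = det([-1 -7 1; -4 -6 -1; 6 7 1]) = 21
det = (-1)·(-6)·(53) + (+1)·(-4)·(21) = 234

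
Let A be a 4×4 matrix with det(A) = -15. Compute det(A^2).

The determinant is 225.

det(A^2) = (det A)^2 = (-15)^2 = 225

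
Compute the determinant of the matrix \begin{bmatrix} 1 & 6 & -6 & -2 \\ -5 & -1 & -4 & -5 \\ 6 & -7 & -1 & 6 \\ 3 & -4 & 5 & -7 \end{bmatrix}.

5190

Expand along row 1:
  + (1) · M_11   where M_11 = det([-1 -4 -5; -7 -1 6; -4 5 -7]) = 510
  − (6) · M_12   where M_12 = det([-5 -4 -5; 6 -1 6; 3 5 -7]) = -290
  + (-6) · M_13   where M_13 = det([-5 -1 -5; 6 -7 6; 3 -4 -7]) = -410
  − (-2) · M_14   where M_14 = det([-5 -1 -4; 6 -7 -1; 3 -4 5]) = 240
det = (+1)·(1)·(510) + (-1)·(6)·(-290) + (+1)·(-6)·(-410) + (-1)·(-2)·(240) = 5190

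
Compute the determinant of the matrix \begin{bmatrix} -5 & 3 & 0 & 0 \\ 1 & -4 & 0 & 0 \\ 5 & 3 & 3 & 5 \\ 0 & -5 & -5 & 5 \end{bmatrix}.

680

The matrix is block lower-triangular with a 2×2 block and a 2×2 block on the diagonal, so its determinant equals the product of the determinants of the diagonal blocks.
det of the 2×2 block = 17
det of the 2×2 block = 40
det = (17)·(40) = 680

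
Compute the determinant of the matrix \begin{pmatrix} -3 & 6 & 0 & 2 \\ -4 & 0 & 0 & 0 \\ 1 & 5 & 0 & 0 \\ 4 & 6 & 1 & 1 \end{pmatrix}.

Expand along row 2 (it has 3 zeros):
  − (-4) · M_21   where M_21 = det([6 0 2; 5 0 0; 6 1 1]) = 10
det = (-1)·(-4)·(10) = 40

40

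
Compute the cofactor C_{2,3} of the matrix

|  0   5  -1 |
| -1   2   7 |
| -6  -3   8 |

-30

Delete row 2 and column 3; the remaining 2×2 submatrix is [0 5; -6 -3].
Its determinant is 0·(-3) − 5·(-6) = 30.
The cofactor carries sign (−1)^(2+3) = −1, so C_{2,3} = −(30) = -30.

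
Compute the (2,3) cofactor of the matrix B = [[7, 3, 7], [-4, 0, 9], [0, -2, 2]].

The cofactor is 14.

Delete row 2 and column 3; the remaining 2×2 submatrix is [7 3; 0 -2].
Its determinant is 7·(-2) − 3·0 = -14.
The cofactor carries sign (−1)^(2+3) = −1, so C_{2,3} = −(-14) = 14.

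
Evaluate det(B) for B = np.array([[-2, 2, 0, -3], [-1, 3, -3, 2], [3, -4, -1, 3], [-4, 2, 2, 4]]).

Expand along row 1 (it has 1 zero):
  + (-2) · M_11   where M_11 = det([3 -3 2; -4 -1 3; 2 2 4]) = -108
  − (2) · M_12   where M_12 = det([-1 -3 2; 3 -1 3; -4 2 4]) = 86
  − (-3) · M_14   where M_14 = det([-1 3 -3; 3 -4 -1; -4 2 2]) = 30
det = (+1)·(-2)·(-108) + (-1)·(2)·(86) + (-1)·(-3)·(30) = 134

The determinant is 134.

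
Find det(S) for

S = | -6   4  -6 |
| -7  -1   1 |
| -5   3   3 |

|S| = 256

Expand along column 1:
  + (-6) · |-1 1; 3 3| = (-6)·(-3 − 3) = 36
  − (-7) · |4 -6; 3 3| = −(-7)·(12 − (-18)) = 210
  + (-5) · |4 -6; -1 1| = (-5)·(4 − 6) = 10
Sum: (36) + (210) + (10) = 256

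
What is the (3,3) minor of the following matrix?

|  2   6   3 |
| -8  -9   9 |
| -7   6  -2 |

30

Delete row 3 and column 3; the remaining 2×2 submatrix is [2 6; -8 -9].
Its determinant is 2·(-9) − 6·(-8) = 30.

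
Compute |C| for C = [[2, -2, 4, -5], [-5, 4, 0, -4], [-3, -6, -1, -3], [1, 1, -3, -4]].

-1725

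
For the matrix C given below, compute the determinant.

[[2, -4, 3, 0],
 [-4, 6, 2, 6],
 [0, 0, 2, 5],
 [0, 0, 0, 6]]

-48

C is block upper-triangular with a 2×2 block and a 2×2 block on the diagonal, so its determinant equals the product of the determinants of the diagonal blocks.
det of the 2×2 block = -4
det of the 2×2 block = 12
det = (-4)·(12) = -48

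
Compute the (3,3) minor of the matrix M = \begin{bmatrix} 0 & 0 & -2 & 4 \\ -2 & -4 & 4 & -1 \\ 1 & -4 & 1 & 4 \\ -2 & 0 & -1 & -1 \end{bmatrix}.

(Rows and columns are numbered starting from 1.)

The minor is -32.

Delete row 3 and column 3; the remaining 3×3 submatrix is [0 0 4; -2 -4 -1; -2 0 -1].
Its determinant is -32.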